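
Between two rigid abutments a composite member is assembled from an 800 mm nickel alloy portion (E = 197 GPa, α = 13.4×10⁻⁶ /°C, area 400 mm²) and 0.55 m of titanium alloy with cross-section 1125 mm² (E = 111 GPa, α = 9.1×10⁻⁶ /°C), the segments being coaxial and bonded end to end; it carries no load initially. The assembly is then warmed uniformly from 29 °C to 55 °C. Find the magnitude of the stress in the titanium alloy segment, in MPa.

σ ≈ 25 MPa (compressive)

Free thermal expansion of the whole bar: Σ αᵢΔT Lᵢ = 13.4×10⁻⁶×26×800 + 9.1×10⁻⁶×26×550 = 0.4089 mm.
The rigid supports impose zero overall length change; the single axial force P common to all segments must satisfy P Σ Lᵢ/(AᵢEᵢ) = δ_free.
The series flexibility is Σ Lᵢ/(AᵢEᵢ) = 800/(400×197×10³) + 550/(1125×111×10³) = 1.456×10⁻⁵ mm/N.
So P = 0.4089 / 1.456×10⁻⁵ = 28.09 kN, compressive.
σ_{titanium alloy} = P / A = 28090 / 1125 = 24.97 MPa.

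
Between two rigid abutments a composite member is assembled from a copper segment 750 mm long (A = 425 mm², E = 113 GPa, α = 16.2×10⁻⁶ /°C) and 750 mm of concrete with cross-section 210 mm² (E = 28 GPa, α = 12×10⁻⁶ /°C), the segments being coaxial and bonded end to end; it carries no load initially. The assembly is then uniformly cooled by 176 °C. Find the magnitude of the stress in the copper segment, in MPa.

σ ≈ 61.2 MPa (tensile)

Free thermal contraction of the whole bar: Σ αᵢΔT Lᵢ = 16.2×10⁻⁶×176×750 + 12×10⁻⁶×176×750 = 3.722 mm.
The walls prevent any net length change, so an axial force P (same in every segment) develops. Compatibility: P · Σ Lᵢ/(AᵢEᵢ) = δ_free.
Σ Lᵢ/(AᵢEᵢ) = 750/(425×113×10³) + 750/(210×28×10³) = 0.0001432 mm/N.
So P = 3.722 / 0.0001432 = 26 kN, tensile.
σ_{copper} = P / A = 26000 / 425 = 61.18 MPa.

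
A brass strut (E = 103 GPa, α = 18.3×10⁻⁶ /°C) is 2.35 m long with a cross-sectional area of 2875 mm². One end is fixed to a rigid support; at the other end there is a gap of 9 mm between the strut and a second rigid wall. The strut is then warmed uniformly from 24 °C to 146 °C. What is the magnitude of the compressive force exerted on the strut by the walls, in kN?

Free thermal elongation = αΔT L = 18.3×10⁻⁶ × 122 × 2350 = 5.247 mm.
Since δ_free = 5.25 mm is less than the 9 mm gap, the strut never touches the wall. No axial force develops.

P ≈ 0 kN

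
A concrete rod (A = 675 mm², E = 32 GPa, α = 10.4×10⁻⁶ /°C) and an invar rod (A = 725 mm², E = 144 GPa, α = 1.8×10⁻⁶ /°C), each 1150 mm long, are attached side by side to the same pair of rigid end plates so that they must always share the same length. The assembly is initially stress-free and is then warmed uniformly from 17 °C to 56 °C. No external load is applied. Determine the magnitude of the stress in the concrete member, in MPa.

σ ≈ 8.89 MPa (compressive)

Equilibrium of a rigid end plate with no external load gives equal and opposite internal forces ±P in the two members. Since α_{concrete} > α_{invar}, heating drives the concrete into compression and the invar into tension.
Equating the net (thermal + elastic) strains gives |α₁ − α₂|·ΔT = P·[1/(A₁E₁) + 1/(A₂E₂)].
|α₁ − α₂|·ΔT = 8.6×10⁻⁶ × 39 = 0.0003354.
1/(A₁E₁) + 1/(A₂E₂) = 1/(675×32×10³) + 1/(725×144×10³) = 5.587×10⁻⁸ N⁻¹.
So P = 0.0003354 / 5.587×10⁻⁸ = 6.003 kN.
σ_{concrete} = P/A₁ = 6003/675 = 8.893 MPa, compressive.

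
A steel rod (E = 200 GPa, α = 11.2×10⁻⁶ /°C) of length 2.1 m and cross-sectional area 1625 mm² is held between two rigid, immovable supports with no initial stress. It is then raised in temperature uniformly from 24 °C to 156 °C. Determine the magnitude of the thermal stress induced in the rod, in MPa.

The supports are rigid, so the total axial strain is zero. The restrained thermal strain is ε = αΔT = 11.2×10⁻⁶ × 132 = 1478.4×10⁻⁶.
σ = EαΔT = 200×10³ × 11.2×10⁻⁶ × 132 = 295.7 MPa (compressive; the rod is trying to expand).

σ ≈ 296 MPa (compressive)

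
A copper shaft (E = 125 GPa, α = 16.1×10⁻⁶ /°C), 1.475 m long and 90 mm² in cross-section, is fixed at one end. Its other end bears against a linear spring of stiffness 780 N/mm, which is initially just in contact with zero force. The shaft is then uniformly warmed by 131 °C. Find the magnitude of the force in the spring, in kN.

P ≈ 2.2 kN

The unrestrained thermal change is αΔT L = 16.1×10⁻⁶ × 131 × 1475 = 3.111 mm.
Let P be the compressive force at the spring. The shaft shortens elastically by PL/(AE) and the spring compresses by P/k; together these equal δ_free.
P [ L/(AE) + 1/k ] = δ_free → P [ 1475/(90×125×10³) + 1/(780) ] = 3.111.
P = 3.111 / 0.001413 = 2201 N.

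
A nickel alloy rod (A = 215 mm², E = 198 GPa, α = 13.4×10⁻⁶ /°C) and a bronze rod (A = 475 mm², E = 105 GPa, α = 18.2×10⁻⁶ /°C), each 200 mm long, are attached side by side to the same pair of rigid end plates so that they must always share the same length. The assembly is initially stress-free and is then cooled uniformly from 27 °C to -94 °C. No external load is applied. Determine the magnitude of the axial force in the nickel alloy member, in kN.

P ≈ 13.3 kN (compressive in the nickel alloy)

The bronze has the larger α, so on cooling it would change length more than the nickel alloy if both were free. The rigid plates force a common final length, so the bronze is put into tension and the nickel alloy into compression, with equal and opposite forces P (no external load).
Setting the final lengths equal and cancelling L: (α₁ − α₂)ΔT = P/(A₁E₁) + P/(A₂E₂).
|α₁ − α₂|·ΔT = 4.8×10⁻⁶ × 121 = 0.0005808.
1/(A₁E₁) + 1/(A₂E₂) = 1/(215×198×10³) + 1/(475×105×10³) = 4.354×10⁻⁸ N⁻¹.
So P = 0.0005808 / 4.354×10⁻⁸ = 13.34 kN.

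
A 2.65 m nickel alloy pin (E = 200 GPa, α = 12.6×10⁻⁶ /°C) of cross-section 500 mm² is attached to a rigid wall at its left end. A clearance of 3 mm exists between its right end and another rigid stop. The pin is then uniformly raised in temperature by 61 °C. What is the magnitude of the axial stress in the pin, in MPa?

σ ≈ 0 MPa

Free thermal elongation = αΔT L = 12.6×10⁻⁶ × 61 × 2650 = 2.037 mm.
This is smaller than the 3 mm clearance, so the pin expands freely without reaching the stop — the stress is zero.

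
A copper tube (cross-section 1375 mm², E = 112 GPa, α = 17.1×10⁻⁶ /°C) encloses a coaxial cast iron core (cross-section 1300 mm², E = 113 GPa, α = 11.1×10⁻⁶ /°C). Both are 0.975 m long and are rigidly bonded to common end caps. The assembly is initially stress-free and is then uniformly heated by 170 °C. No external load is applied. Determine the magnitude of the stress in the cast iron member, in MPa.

σ ≈ 59 MPa (tensile)

Equilibrium of a rigid end plate with no external load gives equal and opposite internal forces ±P in the two members. Since α_{copper} > α_{cast iron}, heating drives the copper into compression and the cast iron into tension.
Compatibility of the two members (thermal + elastic change equal): (α₁ − α₂)ΔT = P·[1/(A₁E₁) + 1/(A₂E₂)].
|α₁ − α₂|·ΔT = 6×10⁻⁶ × 170 = 0.00102.
1/(A₁E₁) + 1/(A₂E₂) = 1/(1375×112×10³) + 1/(1300×113×10³) = 1.33×10⁻⁸ N⁻¹.
P = 0.00102 / 1.33×10⁻⁸ = 76690 N = 76.69 kN.
σ_{cast iron} = P/A₂ = 76690/1300 = 58.99 MPa, tensile.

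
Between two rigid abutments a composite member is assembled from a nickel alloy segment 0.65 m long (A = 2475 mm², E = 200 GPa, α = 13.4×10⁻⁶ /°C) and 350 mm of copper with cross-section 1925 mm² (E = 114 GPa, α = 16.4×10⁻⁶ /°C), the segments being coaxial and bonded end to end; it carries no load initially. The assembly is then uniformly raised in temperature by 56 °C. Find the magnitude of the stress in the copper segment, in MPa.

σ ≈ 145 MPa (compressive)

If the supports were absent, the total length change would be Σ αᵢΔT Lᵢ = 13.4×10⁻⁶×56×650 + 16.4×10⁻⁶×56×350 = 0.8092 mm.
The walls prevent any net length change, so an axial force P (same in every segment) develops. Compatibility: P · Σ Lᵢ/(AᵢEᵢ) = δ_free.
The series flexibility is Σ Lᵢ/(AᵢEᵢ) = 650/(2475×200×10³) + 350/(1925×114×10³) = 2.908×10⁻⁶ mm/N.
Hence P = δ_free / Σ(L/AE) = 0.8092/2.908×10⁻⁶ = 278.3 kN (compressive).
σ_{copper} = P / A = 278300 / 1925 = 144.6 MPa.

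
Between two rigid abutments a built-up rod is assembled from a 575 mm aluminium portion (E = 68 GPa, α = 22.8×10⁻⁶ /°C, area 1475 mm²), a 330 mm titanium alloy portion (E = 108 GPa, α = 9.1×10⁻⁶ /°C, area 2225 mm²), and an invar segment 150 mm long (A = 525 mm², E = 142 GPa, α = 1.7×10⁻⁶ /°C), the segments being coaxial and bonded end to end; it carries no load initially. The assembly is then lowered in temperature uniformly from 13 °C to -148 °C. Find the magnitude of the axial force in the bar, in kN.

Free thermal contraction of the whole bar: Σ αᵢΔT Lᵢ = 22.8×10⁻⁶×161×575 + 9.1×10⁻⁶×161×330 + 1.7×10⁻⁶×161×150 = 2.635 mm.
The walls prevent any net length change, so an axial force P (same in every segment) develops. Compatibility: P · Σ Lᵢ/(AᵢEᵢ) = δ_free.
The series flexibility is Σ Lᵢ/(AᵢEᵢ) = 575/(1475×68×10³) + 330/(2225×108×10³) + 150/(525×142×10³) = 9.118×10⁻⁶ mm/N.
P = 2.635 / 9.118×10⁻⁶ = 289000 N = 289 kN, tensile.

P ≈ 289 kN (tensile)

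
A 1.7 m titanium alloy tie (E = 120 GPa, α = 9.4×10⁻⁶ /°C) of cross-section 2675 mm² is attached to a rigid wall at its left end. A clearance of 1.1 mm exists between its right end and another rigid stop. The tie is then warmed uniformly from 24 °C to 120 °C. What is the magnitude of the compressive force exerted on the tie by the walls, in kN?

If the wall were absent the tie would grow by αΔT L = 9.4×10⁻⁶ × 96 × 1700 = 1.534 mm.
After closing the 1.1 mm clearance, 1.534 − 1.1 = 0.4341 mm of expansion remains to be suppressed by the wall.
Compatibility: PL/(AE) = 0.4341 mm, so σ = P/A = E × (0.4341/1700) = 30.64 MPa.
Force on the wall = σA = 30.64 × 2675 mm² = 81.96 kN.

P ≈ 82 kN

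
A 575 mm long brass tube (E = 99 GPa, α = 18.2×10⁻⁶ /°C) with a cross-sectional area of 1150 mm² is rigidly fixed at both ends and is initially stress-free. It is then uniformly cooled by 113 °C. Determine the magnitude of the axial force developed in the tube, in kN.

The ends cannot move, so σ = EαΔT = 99×10³ × 18.2×10⁻⁶ × 113 = 203.6 MPa.
Then P = σA = 203.6 × 1150 mm² = 234.1 kN, tensile.

P ≈ 234 kN (tensile)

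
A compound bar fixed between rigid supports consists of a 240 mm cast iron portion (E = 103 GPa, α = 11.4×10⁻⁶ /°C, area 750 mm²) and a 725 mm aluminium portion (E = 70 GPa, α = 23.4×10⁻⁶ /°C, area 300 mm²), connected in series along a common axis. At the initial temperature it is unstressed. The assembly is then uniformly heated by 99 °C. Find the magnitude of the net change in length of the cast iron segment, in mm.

|ΔL| ≈ 0.11 mm

Free thermal expansion of the whole bar: Σ αᵢΔT Lᵢ = 11.4×10⁻⁶×99×240 + 23.4×10⁻⁶×99×725 = 1.95 mm.
The walls prevent any net length change, so an axial force P (same in every segment) develops. Compatibility: P · Σ Lᵢ/(AᵢEᵢ) = δ_free.
The series flexibility is Σ Lᵢ/(AᵢEᵢ) = 240/(750×103×10³) + 725/(300×70×10³) = 3.763×10⁻⁵ mm/N.
Hence P = δ_free / Σ(L/AE) = 1.95/3.763×10⁻⁵ = 51.83 kN (compressive).
For the cast iron segment, free thermal change = 11.4×10⁻⁶×99×240 = 0.2709 mm and elastic change from P = 51830×240/(750×103×10³) = 0.161 mm; these oppose, so the net change is 0.11 mm (segment lengthens).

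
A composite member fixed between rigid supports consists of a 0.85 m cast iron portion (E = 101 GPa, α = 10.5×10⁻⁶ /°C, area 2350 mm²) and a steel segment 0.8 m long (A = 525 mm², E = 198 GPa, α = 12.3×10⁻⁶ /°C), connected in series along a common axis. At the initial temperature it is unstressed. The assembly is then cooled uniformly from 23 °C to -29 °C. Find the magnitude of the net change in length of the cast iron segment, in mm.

|ΔL| ≈ 0.154 mm

If the supports were absent, the total length change would be Σ αᵢΔT Lᵢ = 10.5×10⁻⁶×52×850 + 12.3×10⁻⁶×52×800 = 0.9758 mm.
Since the ends are fixed, an axial force P builds up, equal in every segment, with P · Σ Lᵢ/(AᵢEᵢ) = δ_free.
The series flexibility is Σ Lᵢ/(AᵢEᵢ) = 850/(2350×101×10³) + 800/(525×198×10³) = 1.128×10⁻⁵ mm/N.
So P = 0.9758 / 1.128×10⁻⁵ = 86.53 kN, tensile.
For the cast iron segment, free thermal change = 10.5×10⁻⁶×52×850 = 0.4641 mm and elastic change from P = 86530×850/(2350×101×10³) = 0.3099 mm; these oppose, so the net change is 0.154 mm (segment shortens).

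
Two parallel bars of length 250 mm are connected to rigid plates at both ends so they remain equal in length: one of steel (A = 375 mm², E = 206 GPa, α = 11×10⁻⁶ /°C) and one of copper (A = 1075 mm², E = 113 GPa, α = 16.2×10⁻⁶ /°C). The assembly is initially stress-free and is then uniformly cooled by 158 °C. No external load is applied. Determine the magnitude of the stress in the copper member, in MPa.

σ ≈ 36.1 MPa (tensile)

Both members must finish at the same length. With the larger α, the copper tends to over-contract; the plates restrain it, putting the copper in tension and the steel in compression. With no external load the two internal forces are equal and opposite, magnitude P.
Compatibility of the two members (thermal + elastic change equal): (α₁ − α₂)ΔT = P·[1/(A₁E₁) + 1/(A₂E₂)].
|α₁ − α₂|·ΔT = 5.2×10⁻⁶ × 158 = 0.0008216.
1/(A₁E₁) + 1/(A₂E₂) = 1/(375×206×10³) + 1/(1075×113×10³) = 2.118×10⁻⁸ N⁻¹.
So P = 0.0008216 / 2.118×10⁻⁸ = 38.8 kN.
σ_{copper} = P/A₂ = 38800/1075 = 36.09 MPa, tensile.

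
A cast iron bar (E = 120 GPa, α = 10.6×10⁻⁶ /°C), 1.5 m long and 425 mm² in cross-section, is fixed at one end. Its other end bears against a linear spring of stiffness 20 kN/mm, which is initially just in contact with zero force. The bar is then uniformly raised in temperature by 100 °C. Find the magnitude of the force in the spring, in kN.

Free thermal expansion: δ_free = αΔT L = 10.6×10⁻⁶ × 100 × 1500 = 1.59 mm.
Let P be the compressive force at the spring. The bar shortens elastically by PL/(AE) and the spring compresses by P/k; together these equal δ_free.
So P = δ_free / [L/(AE) + 1/k] = 1.59 / [ 1500/(425×120×10³) + 1/(20×10³) ].
P = 1.59 / 7.941×10⁻⁵ = 20020 N.

P ≈ 20 kN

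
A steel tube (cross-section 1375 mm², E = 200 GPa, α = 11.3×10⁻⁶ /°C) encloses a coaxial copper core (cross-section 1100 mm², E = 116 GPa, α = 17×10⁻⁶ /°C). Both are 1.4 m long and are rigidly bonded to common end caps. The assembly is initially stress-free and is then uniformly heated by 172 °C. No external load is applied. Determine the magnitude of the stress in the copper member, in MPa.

The copper has the larger α, so on heating it would change length more than the steel if both were free. The rigid plates force a common final length, so the copper is put into compression and the steel into tension, with equal and opposite forces P (no external load).
Equating the net (thermal + elastic) strains gives |α₁ − α₂|·ΔT = P·[1/(A₁E₁) + 1/(A₂E₂)].
|α₁ − α₂|·ΔT = 5.7×10⁻⁶ × 172 = 0.0009804.
1/(A₁E₁) + 1/(A₂E₂) = 1/(1375×200×10³) + 1/(1100×116×10³) = 1.147×10⁻⁸ N⁻¹.
P = 0.0009804 / 1.147×10⁻⁸ = 85450 N = 85.45 kN.
σ_{copper} = P/A₂ = 85450/1100 = 77.68 MPa, compressive.

σ ≈ 77.7 MPa (compressive)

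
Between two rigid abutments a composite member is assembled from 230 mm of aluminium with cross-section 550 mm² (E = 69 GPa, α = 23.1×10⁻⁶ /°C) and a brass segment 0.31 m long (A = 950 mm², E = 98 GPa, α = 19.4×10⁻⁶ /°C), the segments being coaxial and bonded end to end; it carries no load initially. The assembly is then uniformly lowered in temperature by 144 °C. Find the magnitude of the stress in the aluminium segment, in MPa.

σ ≈ 316 MPa (tensile)

If the supports were absent, the total length change would be Σ αᵢΔT Lᵢ = 23.1×10⁻⁶×144×230 + 19.4×10⁻⁶×144×310 = 1.631 mm.
The walls prevent any net length change, so an axial force P (same in every segment) develops. Compatibility: P · Σ Lᵢ/(AᵢEᵢ) = δ_free.
The series flexibility is Σ Lᵢ/(AᵢEᵢ) = 230/(550×69×10³) + 310/(950×98×10³) = 9.39×10⁻⁶ mm/N.
Hence P = δ_free / Σ(L/AE) = 1.631/9.39×10⁻⁶ = 173.7 kN (tensile).
σ_{aluminium} = P / A = 173700 / 550 = 315.8 MPa.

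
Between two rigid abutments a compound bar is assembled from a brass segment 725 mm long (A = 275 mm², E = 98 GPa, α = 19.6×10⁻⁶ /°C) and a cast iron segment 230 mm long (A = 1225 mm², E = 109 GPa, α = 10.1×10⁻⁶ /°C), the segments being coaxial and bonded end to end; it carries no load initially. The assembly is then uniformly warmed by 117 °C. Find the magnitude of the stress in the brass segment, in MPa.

Free thermal expansion of the whole bar: Σ αᵢΔT Lᵢ = 19.6×10⁻⁶×117×725 + 10.1×10⁻⁶×117×230 = 1.934 mm.
Since the ends are fixed, an axial force P builds up, equal in every segment, with P · Σ Lᵢ/(AᵢEᵢ) = δ_free.
The series flexibility is Σ Lᵢ/(AᵢEᵢ) = 725/(275×98×10³) + 230/(1225×109×10³) = 2.862×10⁻⁵ mm/N.
P = 1.934 / 2.862×10⁻⁵ = 67580 N = 67.58 kN, compressive.
σ_{brass} = P / A = 67580 / 275 = 245.7 MPa.

σ ≈ 246 MPa (compressive)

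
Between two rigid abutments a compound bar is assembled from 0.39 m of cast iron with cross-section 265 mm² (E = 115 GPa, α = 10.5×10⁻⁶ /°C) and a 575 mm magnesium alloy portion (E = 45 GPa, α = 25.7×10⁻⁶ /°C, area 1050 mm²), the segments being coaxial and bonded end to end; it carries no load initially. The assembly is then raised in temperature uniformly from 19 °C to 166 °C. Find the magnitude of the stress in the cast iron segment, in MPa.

Free thermal expansion of the whole bar: Σ αᵢΔT Lᵢ = 10.5×10⁻⁶×147×390 + 25.7×10⁻⁶×147×575 = 2.774 mm.
Since the ends are fixed, an axial force P builds up, equal in every segment, with P · Σ Lᵢ/(AᵢEᵢ) = δ_free.
Σ Lᵢ/(AᵢEᵢ) = 390/(265×115×10³) + 575/(1050×45×10³) = 2.497×10⁻⁵ mm/N.
So P = 2.774 / 2.497×10⁻⁵ = 111.1 kN, compressive.
σ_{cast iron} = P / A = 111100 / 265 = 419.3 MPa.

σ ≈ 419 MPa (compressive)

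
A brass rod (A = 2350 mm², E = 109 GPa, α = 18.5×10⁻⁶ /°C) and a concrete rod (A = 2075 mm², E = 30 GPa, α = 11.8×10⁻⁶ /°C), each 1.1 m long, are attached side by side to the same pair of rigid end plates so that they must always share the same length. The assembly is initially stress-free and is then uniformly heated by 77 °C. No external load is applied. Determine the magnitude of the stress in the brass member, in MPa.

σ ≈ 11 MPa (compressive)

The brass has the larger α, so on heating it would change length more than the concrete if both were free. The rigid plates force a common final length, so the brass is put into compression and the concrete into tension, with equal and opposite forces P (no external load).
Equating the net (thermal + elastic) strains gives |α₁ − α₂|·ΔT = P·[1/(A₁E₁) + 1/(A₂E₂)].
|α₁ − α₂|·ΔT = 6.7×10⁻⁶ × 77 = 0.0005159.
1/(A₁E₁) + 1/(A₂E₂) = 1/(2350×109×10³) + 1/(2075×30×10³) = 1.997×10⁻⁸ N⁻¹.
So P = 0.0005159 / 1.997×10⁻⁸ = 25.84 kN.
σ_{brass} = P/A₁ = 25840/2350 = 10.99 MPa, compressive.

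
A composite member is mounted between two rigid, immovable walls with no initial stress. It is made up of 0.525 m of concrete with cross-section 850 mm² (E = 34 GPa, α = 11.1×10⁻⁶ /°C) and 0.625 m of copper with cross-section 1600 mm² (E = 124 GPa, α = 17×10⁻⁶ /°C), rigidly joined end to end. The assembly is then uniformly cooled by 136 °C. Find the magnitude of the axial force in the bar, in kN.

If the supports were absent, the total length change would be Σ αᵢΔT Lᵢ = 11.1×10⁻⁶×136×525 + 17×10⁻⁶×136×625 = 2.238 mm.
Since the ends are fixed, an axial force P builds up, equal in every segment, with P · Σ Lᵢ/(AᵢEᵢ) = δ_free.
Σ Lᵢ/(AᵢEᵢ) = 525/(850×34×10³) + 625/(1600×124×10³) = 2.132×10⁻⁵ mm/N.
So P = 2.238 / 2.132×10⁻⁵ = 105 kN, tensile.

P ≈ 105 kN (tensile)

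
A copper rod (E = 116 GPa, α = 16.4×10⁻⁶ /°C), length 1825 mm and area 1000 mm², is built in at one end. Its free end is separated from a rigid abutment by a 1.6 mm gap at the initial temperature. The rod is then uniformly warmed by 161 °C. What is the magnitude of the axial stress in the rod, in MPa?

If the wall were absent the rod would grow by αΔT L = 16.4×10⁻⁶ × 161 × 1825 = 4.819 mm.
The gap closes (δ_free > 1.6 mm) and the wall then resists a further 4.819 − 1.6 = 3.219 mm of expansion.
Compatibility: PL/(AE) = 3.219 mm, so σ = P/A = E × (3.219/1825) = 204.6 MPa.

σ ≈ 205 MPa (compressive)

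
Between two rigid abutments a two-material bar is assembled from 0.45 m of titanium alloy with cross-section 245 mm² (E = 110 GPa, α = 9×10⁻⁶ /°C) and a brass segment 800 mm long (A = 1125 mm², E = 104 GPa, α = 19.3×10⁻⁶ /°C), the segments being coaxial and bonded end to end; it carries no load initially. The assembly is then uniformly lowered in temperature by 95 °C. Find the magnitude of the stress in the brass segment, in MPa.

If the supports were absent, the total length change would be Σ αᵢΔT Lᵢ = 9×10⁻⁶×95×450 + 19.3×10⁻⁶×95×800 = 1.852 mm.
The walls prevent any net length change, so an axial force P (same in every segment) develops. Compatibility: P · Σ Lᵢ/(AᵢEᵢ) = δ_free.
Σ Lᵢ/(AᵢEᵢ) = 450/(245×110×10³) + 800/(1125×104×10³) = 2.354×10⁻⁵ mm/N.
Hence P = δ_free / Σ(L/AE) = 1.852/2.354×10⁻⁵ = 78.67 kN (tensile).
σ_{brass} = P / A = 78670 / 1125 = 69.93 MPa.

σ ≈ 69.9 MPa (tensile)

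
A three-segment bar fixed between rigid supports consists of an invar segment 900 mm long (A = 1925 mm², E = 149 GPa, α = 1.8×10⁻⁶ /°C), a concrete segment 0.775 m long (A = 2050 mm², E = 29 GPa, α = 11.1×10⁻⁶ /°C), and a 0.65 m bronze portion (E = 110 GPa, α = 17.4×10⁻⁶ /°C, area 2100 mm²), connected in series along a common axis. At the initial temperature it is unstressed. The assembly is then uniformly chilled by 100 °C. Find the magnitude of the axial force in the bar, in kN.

With the walls removed the bar would change length by δ_free = Σ αᵢΔT Lᵢ = 1.8×10⁻⁶×100×900 + 11.1×10⁻⁶×100×775 + 17.4×10⁻⁶×100×650 = 2.153 mm.
The rigid supports impose zero overall length change; the single axial force P common to all segments must satisfy P Σ Lᵢ/(AᵢEᵢ) = δ_free.
The series flexibility is Σ Lᵢ/(AᵢEᵢ) = 900/(1925×149×10³) + 775/(2050×29×10³) + 650/(2100×110×10³) = 1.899×10⁻⁵ mm/N.
Hence P = δ_free / Σ(L/AE) = 2.153/1.899×10⁻⁵ = 113.4 kN (tensile).

P ≈ 113 kN (tensile)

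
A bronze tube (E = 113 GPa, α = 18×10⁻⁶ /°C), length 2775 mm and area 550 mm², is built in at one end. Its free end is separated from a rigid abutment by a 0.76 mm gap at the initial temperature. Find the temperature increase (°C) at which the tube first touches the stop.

Contact occurs when the free expansion equals the gap: αΔT L = 0.76 mm.
ΔT = 0.76 / (18×10⁻⁶ × 2775) = 15.22 °C.

ΔT ≈ 15.2 °C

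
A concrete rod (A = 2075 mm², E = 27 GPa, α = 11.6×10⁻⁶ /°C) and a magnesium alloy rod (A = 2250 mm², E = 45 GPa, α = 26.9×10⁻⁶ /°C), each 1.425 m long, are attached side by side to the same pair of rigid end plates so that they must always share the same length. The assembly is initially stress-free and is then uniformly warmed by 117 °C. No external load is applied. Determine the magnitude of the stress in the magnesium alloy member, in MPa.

σ ≈ 28.7 MPa (compressive)

The magnesium alloy has the larger α, so on heating it would change length more than the concrete if both were free. The rigid plates force a common final length, so the magnesium alloy is put into compression and the concrete into tension, with equal and opposite forces P (no external load).
Equating the net (thermal + elastic) strains gives |α₁ − α₂|·ΔT = P·[1/(A₁E₁) + 1/(A₂E₂)].
|α₁ − α₂|·ΔT = 15.3×10⁻⁶ × 117 = 0.00179.
1/(A₁E₁) + 1/(A₂E₂) = 1/(2075×27×10³) + 1/(2250×45×10³) = 2.773×10⁻⁸ N⁻¹.
P = 0.00179 / 2.773×10⁻⁸ = 64560 N = 64.56 kN.
σ_{magnesium alloy} = P/A₂ = 64560/2250 = 28.7 MPa, compressive.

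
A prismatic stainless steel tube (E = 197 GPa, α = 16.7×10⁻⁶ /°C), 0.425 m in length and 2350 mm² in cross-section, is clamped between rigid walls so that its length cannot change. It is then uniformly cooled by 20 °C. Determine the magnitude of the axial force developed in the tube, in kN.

P ≈ 155 kN (tensile)

The ends cannot move, so σ = EαΔT = 197×10³ × 16.7×10⁻⁶ × 20 = 65.8 MPa.
P = AEαΔT = 2350 × 197×10³ × 16.7×10⁻⁶ × 20 = 154.6 kN (tensile).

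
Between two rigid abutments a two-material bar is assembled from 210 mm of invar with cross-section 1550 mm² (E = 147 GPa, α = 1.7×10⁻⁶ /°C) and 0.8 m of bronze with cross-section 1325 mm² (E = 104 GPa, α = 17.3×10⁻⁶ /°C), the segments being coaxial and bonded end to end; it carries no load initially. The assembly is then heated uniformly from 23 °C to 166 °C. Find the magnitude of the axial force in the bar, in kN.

P ≈ 302 kN (compressive)

If the supports were absent, the total length change would be Σ αᵢΔT Lᵢ = 1.7×10⁻⁶×143×210 + 17.3×10⁻⁶×143×800 = 2.03 mm.
The walls prevent any net length change, so an axial force P (same in every segment) develops. Compatibility: P · Σ Lᵢ/(AᵢEᵢ) = δ_free.
The series flexibility is Σ Lᵢ/(AᵢEᵢ) = 210/(1550×147×10³) + 800/(1325×104×10³) = 6.727×10⁻⁶ mm/N.
So P = 2.03 / 6.727×10⁻⁶ = 301.8 kN, compressive.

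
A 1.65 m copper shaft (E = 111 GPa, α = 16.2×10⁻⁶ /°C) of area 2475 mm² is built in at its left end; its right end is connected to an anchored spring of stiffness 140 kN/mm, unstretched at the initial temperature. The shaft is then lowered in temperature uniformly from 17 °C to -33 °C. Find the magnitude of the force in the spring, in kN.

P ≈ 102 kN

The unrestrained thermal change is αΔT L = 16.2×10⁻⁶ × 50 × 1650 = 1.336 mm.
Let P be the tensile force in the spring. The shaft extends elastically by PL/(AE) and the spring stretches by P/k; together these equal δ_free.
So P = δ_free / [L/(AE) + 1/k] = 1.336 / [ 1650/(2475×111×10³) + 1/(140×10³) ].
P = 1.336 / 1.315×10⁻⁵ = 101600 N.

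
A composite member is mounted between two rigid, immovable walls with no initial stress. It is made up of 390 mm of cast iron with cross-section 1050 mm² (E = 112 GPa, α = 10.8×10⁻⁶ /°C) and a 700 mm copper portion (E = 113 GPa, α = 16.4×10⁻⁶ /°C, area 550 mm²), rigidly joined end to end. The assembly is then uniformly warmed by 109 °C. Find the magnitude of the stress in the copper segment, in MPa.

Free thermal expansion of the whole bar: Σ αᵢΔT Lᵢ = 10.8×10⁻⁶×109×390 + 16.4×10⁻⁶×109×700 = 1.71 mm.
The rigid supports impose zero overall length change; the single axial force P common to all segments must satisfy P Σ Lᵢ/(AᵢEᵢ) = δ_free.
Σ Lᵢ/(AᵢEᵢ) = 390/(1050×112×10³) + 700/(550×113×10³) = 1.458×10⁻⁵ mm/N.
P = 1.71 / 1.458×10⁻⁵ = 117300 N = 117.3 kN, compressive.
σ_{copper} = P / A = 117300 / 550 = 213.3 MPa.

σ ≈ 213 MPa (compressive)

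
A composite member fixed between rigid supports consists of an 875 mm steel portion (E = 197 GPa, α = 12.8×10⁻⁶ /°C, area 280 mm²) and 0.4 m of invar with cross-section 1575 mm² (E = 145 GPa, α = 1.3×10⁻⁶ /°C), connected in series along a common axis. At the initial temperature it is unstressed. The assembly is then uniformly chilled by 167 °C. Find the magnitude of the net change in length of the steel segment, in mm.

If the supports were absent, the total length change would be Σ αᵢΔT Lᵢ = 12.8×10⁻⁶×167×875 + 1.3×10⁻⁶×167×400 = 1.957 mm.
The rigid supports impose zero overall length change; the single axial force P common to all segments must satisfy P Σ Lᵢ/(AᵢEᵢ) = δ_free.
The series flexibility is Σ Lᵢ/(AᵢEᵢ) = 875/(280×197×10³) + 400/(1575×145×10³) = 1.761×10⁻⁵ mm/N.
Hence P = δ_free / Σ(L/AE) = 1.957/1.761×10⁻⁵ = 111.1 kN (tensile).
For the steel segment, free thermal change = 12.8×10⁻⁶×167×875 = 1.87 mm and elastic change from P = 111100×875/(280×197×10³) = 1.763 mm; these oppose, so the net change is 0.108 mm (segment shortens).

|ΔL| ≈ 0.108 mm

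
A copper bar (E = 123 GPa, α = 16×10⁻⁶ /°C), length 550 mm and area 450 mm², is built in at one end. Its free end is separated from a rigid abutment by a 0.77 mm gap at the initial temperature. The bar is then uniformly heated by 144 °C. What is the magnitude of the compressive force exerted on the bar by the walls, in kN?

If the wall were absent the bar would grow by αΔT L = 16×10⁻⁶ × 144 × 550 = 1.267 mm.
The gap closes (δ_free > 0.77 mm) and the wall then resists a further 1.267 − 0.77 = 0.4972 mm of expansion.
Compatibility: PL/(AE) = 0.4972 mm, so σ = P/A = E × (0.4972/550) = 111.2 MPa.
P = σA = 111.2 × 450 = 50.04 kN.

P ≈ 50 kN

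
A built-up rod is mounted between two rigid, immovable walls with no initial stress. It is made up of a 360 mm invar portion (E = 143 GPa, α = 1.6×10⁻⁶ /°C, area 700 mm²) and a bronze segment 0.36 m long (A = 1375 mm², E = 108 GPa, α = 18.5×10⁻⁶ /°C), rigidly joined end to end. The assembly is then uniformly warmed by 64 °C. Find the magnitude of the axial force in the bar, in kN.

If the supports were absent, the total length change would be Σ αᵢΔT Lᵢ = 1.6×10⁻⁶×64×360 + 18.5×10⁻⁶×64×360 = 0.4631 mm.
Since the ends are fixed, an axial force P builds up, equal in every segment, with P · Σ Lᵢ/(AᵢEᵢ) = δ_free.
The series flexibility is Σ Lᵢ/(AᵢEᵢ) = 360/(700×143×10³) + 360/(1375×108×10³) = 6.021×10⁻⁶ mm/N.
Hence P = δ_free / Σ(L/AE) = 0.4631/6.021×10⁻⁶ = 76.92 kN (compressive).

P ≈ 76.9 kN (compressive)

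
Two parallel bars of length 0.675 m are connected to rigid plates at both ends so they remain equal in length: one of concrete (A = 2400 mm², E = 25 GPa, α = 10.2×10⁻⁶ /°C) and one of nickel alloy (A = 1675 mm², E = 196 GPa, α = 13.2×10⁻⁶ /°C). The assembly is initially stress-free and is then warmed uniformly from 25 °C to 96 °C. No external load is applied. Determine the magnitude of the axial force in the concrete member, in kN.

P ≈ 10.8 kN (tensile in the concrete)

Equilibrium of a rigid end plate with no external load gives equal and opposite internal forces ±P in the two members. Since α_{nickel alloy} > α_{concrete}, heating drives the nickel alloy into compression and the concrete into tension.
Compatibility of the two members (thermal + elastic change equal): (α₁ − α₂)ΔT = P·[1/(A₁E₁) + 1/(A₂E₂)].
|α₁ − α₂|·ΔT = 3×10⁻⁶ × 71 = 0.000213.
1/(A₁E₁) + 1/(A₂E₂) = 1/(2400×25×10³) + 1/(1675×196×10³) = 1.971×10⁻⁸ N⁻¹.
So P = 0.000213 / 1.971×10⁻⁸ = 10.81 kN.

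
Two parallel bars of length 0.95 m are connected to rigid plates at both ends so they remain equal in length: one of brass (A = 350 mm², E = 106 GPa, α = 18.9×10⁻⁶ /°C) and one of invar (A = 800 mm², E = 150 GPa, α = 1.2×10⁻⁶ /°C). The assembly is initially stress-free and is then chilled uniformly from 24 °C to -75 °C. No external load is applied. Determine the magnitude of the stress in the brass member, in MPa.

σ ≈ 142 MPa (tensile)

Both members must finish at the same length. With the larger α, the brass tends to over-contract; the plates restrain it, putting the brass in tension and the invar in compression. With no external load the two internal forces are equal and opposite, magnitude P.
Compatibility of the two members (thermal + elastic change equal): (α₁ − α₂)ΔT = P·[1/(A₁E₁) + 1/(A₂E₂)].
|α₁ − α₂|·ΔT = 17.7×10⁻⁶ × 99 = 0.001752.
1/(A₁E₁) + 1/(A₂E₂) = 1/(350×106×10³) + 1/(800×150×10³) = 3.529×10⁻⁸ N⁻¹.
So P = 0.001752 / 3.529×10⁻⁸ = 49.66 kN.
σ_{brass} = P/A₁ = 49660/350 = 141.9 MPa, tensile.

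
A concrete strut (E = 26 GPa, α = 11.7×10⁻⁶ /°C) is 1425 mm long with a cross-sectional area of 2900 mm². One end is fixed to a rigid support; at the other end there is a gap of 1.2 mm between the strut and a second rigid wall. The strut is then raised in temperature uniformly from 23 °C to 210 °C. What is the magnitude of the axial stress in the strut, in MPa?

σ ≈ 35 MPa (compressive)

Unrestrained expansion: δ_free = αΔT L = 11.7×10⁻⁶ × 187 × 1425 = 3.118 mm.
After closing the 1.2 mm clearance, 3.118 − 1.2 = 1.918 mm of expansion remains to be suppressed by the wall.
Compatibility: PL/(AE) = 1.918 mm, so σ = P/A = E × (1.918/1425) = 34.99 MPa.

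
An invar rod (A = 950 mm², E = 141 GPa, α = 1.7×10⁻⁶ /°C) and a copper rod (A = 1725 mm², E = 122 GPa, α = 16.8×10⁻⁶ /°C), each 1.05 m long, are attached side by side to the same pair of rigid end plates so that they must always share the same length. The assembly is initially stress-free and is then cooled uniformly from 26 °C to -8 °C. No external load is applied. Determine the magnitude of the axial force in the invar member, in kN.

Equilibrium of a rigid end plate with no external load gives equal and opposite internal forces ±P in the two members. Since α_{copper} > α_{invar}, cooling drives the copper into tension and the invar into compression.
Setting the final lengths equal and cancelling L: (α₁ − α₂)ΔT = P/(A₁E₁) + P/(A₂E₂).
|α₁ − α₂|·ΔT = 15.1×10⁻⁶ × 34 = 0.0005134.
1/(A₁E₁) + 1/(A₂E₂) = 1/(950×141×10³) + 1/(1725×122×10³) = 1.222×10⁻⁸ N⁻¹.
P = 0.0005134 / 1.222×10⁻⁸ = 42020 N = 42.02 kN.

P ≈ 42 kN (compressive in the invar)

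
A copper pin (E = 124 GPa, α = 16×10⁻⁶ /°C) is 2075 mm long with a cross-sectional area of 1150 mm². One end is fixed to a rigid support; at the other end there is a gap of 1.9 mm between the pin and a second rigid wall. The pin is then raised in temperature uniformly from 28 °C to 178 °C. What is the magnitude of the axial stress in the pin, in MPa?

Unrestrained expansion: δ_free = αΔT L = 16×10⁻⁶ × 150 × 2075 = 4.98 mm.
After closing the 1.9 mm clearance, 4.98 − 1.9 = 3.08 mm of expansion remains to be suppressed by the wall.
So σ = E(δ_free − g)/L = 124×10³ × 3.08/2075 = 184.1 MPa.

σ ≈ 184 MPa (compressive)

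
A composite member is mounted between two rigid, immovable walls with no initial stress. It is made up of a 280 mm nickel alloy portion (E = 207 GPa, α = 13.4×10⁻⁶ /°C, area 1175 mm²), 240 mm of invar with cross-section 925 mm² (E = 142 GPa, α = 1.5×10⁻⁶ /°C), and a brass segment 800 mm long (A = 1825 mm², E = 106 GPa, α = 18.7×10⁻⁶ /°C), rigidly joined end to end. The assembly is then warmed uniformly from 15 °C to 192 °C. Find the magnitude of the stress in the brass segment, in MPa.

σ ≈ 260 MPa (compressive)

With the walls removed the bar would change length by δ_free = Σ αᵢΔT Lᵢ = 13.4×10⁻⁶×177×280 + 1.5×10⁻⁶×177×240 + 18.7×10⁻⁶×177×800 = 3.376 mm.
The rigid supports impose zero overall length change; the single axial force P common to all segments must satisfy P Σ Lᵢ/(AᵢEᵢ) = δ_free.
Σ Lᵢ/(AᵢEᵢ) = 280/(1175×207×10³) + 240/(925×142×10³) + 800/(1825×106×10³) = 7.114×10⁻⁶ mm/N.
P = 3.376 / 7.114×10⁻⁶ = 474500 N = 474.5 kN, compressive.
σ_{brass} = P / A = 474500 / 1825 = 260 MPa.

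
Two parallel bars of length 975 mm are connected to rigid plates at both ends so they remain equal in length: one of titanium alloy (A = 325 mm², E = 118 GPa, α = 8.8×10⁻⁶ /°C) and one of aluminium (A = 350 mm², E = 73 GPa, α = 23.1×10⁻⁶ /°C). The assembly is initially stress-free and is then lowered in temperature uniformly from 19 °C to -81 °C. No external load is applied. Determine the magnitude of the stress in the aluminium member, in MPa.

σ ≈ 62.7 MPa (tensile)

Equilibrium of a rigid end plate with no external load gives equal and opposite internal forces ±P in the two members. Since α_{aluminium} > α_{titanium alloy}, cooling drives the aluminium into tension and the titanium alloy into compression.
Compatibility of the two members (thermal + elastic change equal): (α₁ − α₂)ΔT = P·[1/(A₁E₁) + 1/(A₂E₂)].
|α₁ − α₂|·ΔT = 14.3×10⁻⁶ × 100 = 0.00143.
1/(A₁E₁) + 1/(A₂E₂) = 1/(325×118×10³) + 1/(350×73×10³) = 6.521×10⁻⁸ N⁻¹.
P = 0.00143 / 6.521×10⁻⁸ = 21930 N = 21.93 kN.
σ_{aluminium} = P/A₂ = 21930/350 = 62.65 MPa, tensile.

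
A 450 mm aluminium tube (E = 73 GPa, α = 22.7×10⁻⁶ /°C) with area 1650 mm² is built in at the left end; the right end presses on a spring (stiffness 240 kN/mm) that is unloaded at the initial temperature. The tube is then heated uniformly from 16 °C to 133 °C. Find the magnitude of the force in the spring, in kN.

The unrestrained thermal change is αΔT L = 22.7×10⁻⁶ × 117 × 450 = 1.195 mm.
Let P be the compressive force at the spring. The tube shortens elastically by PL/(AE) and the spring compresses by P/k; together these equal δ_free.
So P = δ_free / [L/(AE) + 1/k] = 1.195 / [ 450/(1650×73×10³) + 1/(240×10³) ].
P = 1.195 / 7.903×10⁻⁶ = 151200 N.

P ≈ 151 kN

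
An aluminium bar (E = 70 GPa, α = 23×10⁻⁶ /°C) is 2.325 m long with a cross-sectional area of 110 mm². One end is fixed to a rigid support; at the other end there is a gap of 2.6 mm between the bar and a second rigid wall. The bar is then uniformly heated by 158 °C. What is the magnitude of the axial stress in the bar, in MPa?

If the wall were absent the bar would grow by αΔT L = 23×10⁻⁶ × 158 × 2325 = 8.449 mm.
This exceeds the 2.6 mm gap, so the wall pushes back. The portion of expansion that must be recovered elastically is δ_free − gap = 8.449 − 2.6 = 5.849 mm.
Compatibility: PL/(AE) = 5.849 mm, so σ = P/A = E × (5.849/2325) = 176.1 MPa.

σ ≈ 176 MPa (compressive)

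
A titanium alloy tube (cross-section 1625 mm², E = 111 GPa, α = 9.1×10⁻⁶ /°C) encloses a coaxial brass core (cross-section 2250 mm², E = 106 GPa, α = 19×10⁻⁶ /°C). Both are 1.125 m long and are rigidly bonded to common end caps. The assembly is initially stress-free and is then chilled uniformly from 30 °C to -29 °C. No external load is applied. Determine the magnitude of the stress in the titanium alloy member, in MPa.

The brass has the larger α, so on cooling it would change length more than the titanium alloy if both were free. The rigid plates force a common final length, so the brass is put into tension and the titanium alloy into compression, with equal and opposite forces P (no external load).
Setting the final lengths equal and cancelling L: (α₁ − α₂)ΔT = P/(A₁E₁) + P/(A₂E₂).
|α₁ − α₂|·ΔT = 9.9×10⁻⁶ × 59 = 0.0005841.
1/(A₁E₁) + 1/(A₂E₂) = 1/(1625×111×10³) + 1/(2250×106×10³) = 9.737×10⁻⁹ N⁻¹.
P = 0.0005841 / 9.737×10⁻⁹ = 59990 N = 59.99 kN.
σ_{titanium alloy} = P/A₁ = 59990/1625 = 36.92 MPa, compressive.

σ ≈ 36.9 MPa (compressive)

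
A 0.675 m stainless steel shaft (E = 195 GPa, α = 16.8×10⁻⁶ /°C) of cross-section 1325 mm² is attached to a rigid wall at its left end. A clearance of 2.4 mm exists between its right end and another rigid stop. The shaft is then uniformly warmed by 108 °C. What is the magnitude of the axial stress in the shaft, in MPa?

Unrestrained expansion: δ_free = αΔT L = 16.8×10⁻⁶ × 108 × 675 = 1.225 mm.
Since δ_free = 1.22 mm is less than the 2.4 mm gap, the shaft never touches the wall. No axial force develops.

σ ≈ 0 MPa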